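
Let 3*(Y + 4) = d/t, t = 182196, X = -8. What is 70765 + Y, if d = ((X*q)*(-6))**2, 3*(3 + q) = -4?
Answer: 9669289183/136647 ≈ 70761.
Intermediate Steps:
q = -13/3 (q = -3 + (1/3)*(-4) = -3 - 4/3 = -13/3 ≈ -4.3333)
d = 43264 (d = (-8*(-13/3)*(-6))**2 = ((104/3)*(-6))**2 = (-208)**2 = 43264)
Y = -535772/136647 (Y = -4 + (43264/182196)/3 = -4 + (43264*(1/182196))/3 = -4 + (1/3)*(10816/45549) = -4 + 10816/136647 = -535772/136647 ≈ -3.9208)
70765 + Y = 70765 - 535772/136647 = 9669289183/136647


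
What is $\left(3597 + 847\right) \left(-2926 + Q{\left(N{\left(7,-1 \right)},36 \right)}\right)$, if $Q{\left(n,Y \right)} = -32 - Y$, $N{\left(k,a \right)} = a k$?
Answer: $-13305336$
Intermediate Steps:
$\left(3597 + 847\right) \left(-2926 + Q{\left(N{\left(7,-1 \right)},36 \right)}\right) = \left(3597 + 847\right) \left(-2926 - 68\right) = 4444 \left(-2926 - 68\right) = 4444 \left(-2994\right) = -13305336$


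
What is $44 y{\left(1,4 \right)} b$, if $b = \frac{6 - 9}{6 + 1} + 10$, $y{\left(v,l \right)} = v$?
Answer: $\frac{2948}{7} \approx 421.14$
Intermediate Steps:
$b = \frac{67}{7}$ ($b = - \frac{3}{7} + 10 = \frac{67}{7} \approx 9.5714$)
$44 y{\left(1,4 \right)} b = 44 \cdot 1 \cdot \frac{67}{7} = 44 \cdot \frac{67}{7} = \frac{2948}{7}$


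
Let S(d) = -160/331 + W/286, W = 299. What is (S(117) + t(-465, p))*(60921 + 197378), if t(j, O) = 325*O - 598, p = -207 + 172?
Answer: -22519357398607/7282 ≈ -3.0925e+9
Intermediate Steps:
p = -35
S(d) = 4093/7282 (S(d) = -160/331 + 299/286 = -160*1/331 + 299*(1/286) = -160/331 + 23/22 = 4093/7282)
t(j, O) = -598 + 325*O
(S(117) + t(-465, p))*(60921 + 197378) = (4093/7282 + (-598 + 325*(-35)))*(60921 + 197378) = (4093/7282 + (-598 - 11375))*258299 = (4093/7282 - 11973)*258299 = -87183293/7282*258299 = -22519357398607/7282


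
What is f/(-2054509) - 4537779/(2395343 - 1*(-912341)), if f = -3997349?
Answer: 3899059534205/6795666547156 ≈ 0.57376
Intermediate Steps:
f/(-2054509) - 4537779/(2395343 - 1*(-912341)) = -3997349/(-2054509) - 4537779/(2395343 - 1*(-912341)) = -3997349*(-1/2054509) - 4537779/(2395343 + 912341) = 3997349/2054509 - 4537779/3307684 = 3899059534205/6795666547156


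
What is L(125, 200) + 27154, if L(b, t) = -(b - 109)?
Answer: 27138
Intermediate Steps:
L(b, t) = 109 - b (L(b, t) = -(-109 + b) = 109 - b)
L(125, 200) + 27154 = (109 - 1*125) + 27154 = (109 - 125) + 27154 = -16 + 27154 = 27138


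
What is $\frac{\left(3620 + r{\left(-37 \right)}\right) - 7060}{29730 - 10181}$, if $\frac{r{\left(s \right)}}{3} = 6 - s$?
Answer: $- \frac{3311}{19549} \approx -0.16937$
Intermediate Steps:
$r{\left(s \right)} = 18 - 3 s$ ($r{\left(s \right)} = 3 \left(6 - s\right) = 18 - 3 s$)
$\frac{\left(3620 + r{\left(-37 \right)}\right) - 7060}{29730 - 10181} = \frac{\left(3620 + \left(18 - -111\right)\right) - 7060}{29730 - 10181} = \frac{\left(3620 + \left(18 + 111\right)\right) - 7060}{19549} = \left(\left(3620 + 129\right) - 7060\right) \frac{1}{19549} = \left(3749 - 7060\right) \frac{1}{19549} = \left(-3311\right) \frac{1}{19549} = - \frac{3311}{19549}$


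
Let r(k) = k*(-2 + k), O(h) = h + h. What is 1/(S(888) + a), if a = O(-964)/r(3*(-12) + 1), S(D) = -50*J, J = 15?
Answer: -1295/973178 ≈ -0.0013307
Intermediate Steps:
S(D) = -750 (S(D) = -50*15 = -750)
O(h) = 2*h
a = -1928/1295 (a = (2*(-964))/(((3*(-12) + 1)*(-2 + (3*(-12) + 1)))) = -1928*1/((-36 + 1)*(-2 + (-36 + 1))) = -1928*(-1/(35*(-2 - 35))) = -1928/((-35*(-37))) = -1928/1295 ≈ -1.4888)
1/(S(888) + a) = 1/(-750 - 1928/1295) = 1/(-973178/1295) = -1295/973178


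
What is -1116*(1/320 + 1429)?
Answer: -127581399/80 ≈ -1.5948e+6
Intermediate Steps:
-1116*(1/320 + 1429) = -1116*457281/320 = -127581399/80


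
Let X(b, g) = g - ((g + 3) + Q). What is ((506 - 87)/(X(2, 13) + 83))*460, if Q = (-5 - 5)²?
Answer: -9637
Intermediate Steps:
Q = 100 (Q = (-10)² = 100)
X(b, g) = -103 (X(b, g) = g - ((g + 3) + 100) = g - ((3 + g) + 100) = g - (103 + g) = g + (-103 - g) = -103)
((506 - 87)/(X(2, 13) + 83))*460 = ((506 - 87)/(-103 + 83))*460 = (419/(-20))*460 = (419*(-1/20))*460 = -419/20*460 = -9637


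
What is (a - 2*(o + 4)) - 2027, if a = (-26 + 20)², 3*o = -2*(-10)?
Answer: -6037/3 ≈ -2012.3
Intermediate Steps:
o = 20/3 (o = (-2*(-10))/3 = (⅓)*20 = 20/3 ≈ 6.6667)
a = 36 (a = (-6)² = 36)
(a - 2*(o + 4)) - 2027 = (36 - 2*(20/3 + 4)) - 2027 = (36 - 2*32/3) - 2027 = (36 - 64/3) - 2027 = 44/3 - 2027 = -6037/3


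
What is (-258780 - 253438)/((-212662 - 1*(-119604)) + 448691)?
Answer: -512218/355633 ≈ -1.4403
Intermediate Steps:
(-258780 - 253438)/((-212662 - 1*(-119604)) + 448691) = -512218/((-212662 + 119604) + 448691) = -512218/(-93058 + 448691) = -512218/355633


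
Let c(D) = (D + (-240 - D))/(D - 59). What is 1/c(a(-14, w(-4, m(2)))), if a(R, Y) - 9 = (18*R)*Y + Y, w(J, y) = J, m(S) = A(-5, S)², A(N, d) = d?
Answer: -159/40 ≈ -3.9750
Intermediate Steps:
m(S) = S²
a(R, Y) = 9 + Y + 18*R*Y (a(R, Y) = 9 + ((18*R)*Y + Y) = 9 + (18*R*Y + Y) = 9 + (Y + 18*R*Y) = 9 + Y + 18*R*Y)
c(D) = -240/(-59 + D)
1/c(a(-14, w(-4, m(2)))) = 1/(-240/(-59 + (9 - 4 + 18*(-14)*(-4)))) = 1/(-240/(-59 + (9 - 4 + 1008))) = 1/(-240/(-59 + 1013)) = 1/(-240/954) = 1/(-240*1/954) = 1/(-40/159) = -159/40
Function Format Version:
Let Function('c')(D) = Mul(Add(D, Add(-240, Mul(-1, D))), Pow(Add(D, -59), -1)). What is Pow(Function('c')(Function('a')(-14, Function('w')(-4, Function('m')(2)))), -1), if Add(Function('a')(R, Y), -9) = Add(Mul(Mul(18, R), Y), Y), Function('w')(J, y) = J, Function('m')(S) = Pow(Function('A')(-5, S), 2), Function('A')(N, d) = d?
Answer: Rational(-159, 40) ≈ -3.9750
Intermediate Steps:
Function('m')(S) = Pow(S, 2)
Function('a')(R, Y) = Add(9, Y, Mul(18, R, Y)) (Function('a')(R, Y) = Add(9, Add(Mul(Mul(18, R), Y), Y)) = Add(9, Add(Mul(18, R, Y), Y)) = Add(9, Add(Y, Mul(18, R, Y))) = Add(9, Y, Mul(18, R, Y)))
Function('c')(D) = Mul(-240, Pow(Add(-59, D), -1))
Pow(Function('c')(Function('a')(-14, Function('w')(-4, Function('m')(2)))), -1) = Pow(Mul(-240, Pow(Add(-59, Add(9, -4, Mul(18, -14, -4))), -1)), -1) = Pow(Mul(-240, Pow(Add(-59, Add(9, -4, 1008)), -1)), -1) = Pow(Mul(-240, Pow(Add(-59, 1013), -1)), -1) = Pow(Mul(-240, Pow(954, -1)), -1) = Pow(Mul(-240, Rational(1, 954)), -1) = Pow(Rational(-40, 159), -1) = Rational(-159, 40)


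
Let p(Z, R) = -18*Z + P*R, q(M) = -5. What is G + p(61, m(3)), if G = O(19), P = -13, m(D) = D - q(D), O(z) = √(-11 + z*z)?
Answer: -1202 + 5*√14 ≈ -1183.3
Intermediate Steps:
O(z) = √(-11 + z²)
m(D) = 5 + D (m(D) = D - 1*(-5) = D + 5 = 5 + D)
p(Z, R) = -18*Z - 13*R
G = 5*√14 (G = √(-11 + 19²) = √(-11 + 361) = √350 = 5*√14 ≈ 18.708)
G + p(61, m(3)) = 5*√14 + (-18*61 - 13*(5 + 3)) = 5*√14 + (-1098 - 13*8) = 5*√14 + (-1098 - 104) = 5*√14 - 1202 = -1202 + 5*√14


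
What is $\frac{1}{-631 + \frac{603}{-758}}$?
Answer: $- \frac{758}{478901} \approx -0.0015828$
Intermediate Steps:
$\frac{1}{-631 + \frac{603}{-758}} = \frac{1}{-631 + 603 \left(- \frac{1}{758}\right)} = \frac{1}{-631 - \frac{603}{758}} = \frac{1}{- \frac{478901}{758}} = - \frac{758}{478901}$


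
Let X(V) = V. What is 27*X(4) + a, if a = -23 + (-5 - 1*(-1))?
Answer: 81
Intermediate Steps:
a = -27 (a = -23 + (-5 + 1) = -23 - 4 = -27)
27*X(4) + a = 27*4 - 27 = 108 - 27 = 81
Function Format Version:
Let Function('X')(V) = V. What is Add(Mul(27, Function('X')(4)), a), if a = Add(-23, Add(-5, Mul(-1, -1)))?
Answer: 81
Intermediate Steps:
a = -27 (a = Add(-23, Add(-5, 1)) = Add(-23, -4) = -27)
Add(Mul(27, Function('X')(4)), a) = Add(Mul(27, 4), -27) = Add(108, -27) = 81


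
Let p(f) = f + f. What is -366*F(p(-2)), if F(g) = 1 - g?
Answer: -1830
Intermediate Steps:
p(f) = 2*f
-366*F(p(-2)) = -366*(1 - 2*(-2)) = -366*(1 - 1*(-4)) = -366*(1 + 4) = -366*5 = -1830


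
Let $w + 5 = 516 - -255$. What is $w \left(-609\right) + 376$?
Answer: $-466118$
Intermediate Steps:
$w = 766$ ($w = -5 + \left(516 - -255\right) = -5 + \left(516 + 255\right) = -5 + 771 = 766$)
$w \left(-609\right) + 376 = 766 \left(-609\right) + 376 = -466494 + 376 = -466118$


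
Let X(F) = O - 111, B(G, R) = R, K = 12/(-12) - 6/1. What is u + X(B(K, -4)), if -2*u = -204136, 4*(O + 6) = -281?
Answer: 407523/4 ≈ 1.0188e+5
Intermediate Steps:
O = -305/4 (O = -6 + (1/4)*(-281) = -6 - 281/4 = -305/4 ≈ -76.250)
K = -7 (K = 12*(-1/12) - 6*1 = -1 - 6 = -7)
u = 102068 (u = -1/2*(-204136) = 102068)
X(F) = -749/4 (X(F) = -305/4 - 111 = -749/4)
u + X(B(K, -4)) = 102068 - 749/4 = 407523/4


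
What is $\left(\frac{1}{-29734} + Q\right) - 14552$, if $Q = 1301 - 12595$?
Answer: $- \frac{768504965}{29734} \approx -25846.0$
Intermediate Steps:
$Q = -11294$
$\left(\frac{1}{-29734} + Q\right) - 14552 = \left(\frac{1}{-29734} - 11294\right) - 14552 = \left(- \frac{1}{29734} - 11294\right) - 14552 = - \frac{335815797}{29734} - 14552 = - \frac{768504965}{29734}$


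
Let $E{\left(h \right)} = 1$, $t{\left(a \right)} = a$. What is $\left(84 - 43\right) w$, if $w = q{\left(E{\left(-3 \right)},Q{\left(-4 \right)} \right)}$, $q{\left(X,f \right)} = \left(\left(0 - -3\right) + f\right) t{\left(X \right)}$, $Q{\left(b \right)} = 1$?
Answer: $164$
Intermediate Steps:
$q{\left(X,f \right)} = X \left(3 + f\right)$ ($q{\left(X,f \right)} = \left(\left(0 - -3\right) + f\right) X = \left(\left(0 + 3\right) + f\right) X = \left(3 + f\right) X = X \left(3 + f\right)$)
$w = 4$ ($w = 1 \left(3 + 1\right) = 1 \cdot 4 = 4$)
$\left(84 - 43\right) w = \left(84 - 43\right) 4 = 41 \cdot 4 = 164$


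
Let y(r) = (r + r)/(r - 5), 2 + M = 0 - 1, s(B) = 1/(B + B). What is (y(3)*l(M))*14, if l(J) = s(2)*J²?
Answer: -189/2 ≈ -94.500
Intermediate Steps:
s(B) = 1/(2*B)
M = -3 (M = -2 + (0 - 1) = -2 - 1 = -3)
y(r) = 2*r/(-5 + r) (y(r) = (2*r)/(-5 + r) = 2*r/(-5 + r))
l(J) = J²/4 (l(J) = ((½)/2)*J² = ((½)*(½))*J² = J²/4)
(y(3)*l(M))*14 = ((2*3/(-5 + 3))*((¼)*(-3)²))*14 = ((2*3/(-2))*((¼)*9))*14 = ((2*3*(-½))*(9/4))*14 = -3*9/4*14 = -27/4*14 = -189/2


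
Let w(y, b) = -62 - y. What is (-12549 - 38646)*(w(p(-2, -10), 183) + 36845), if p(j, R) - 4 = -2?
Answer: -1883003295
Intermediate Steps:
p(j, R) = 2 (p(j, R) = 4 - 2 = 2)
(-12549 - 38646)*(w(p(-2, -10), 183) + 36845) = (-12549 - 38646)*((-62 - 1*2) + 36845) = -51195*((-62 - 2) + 36845) = -51195*(-64 + 36845) = -51195*36781 = -1883003295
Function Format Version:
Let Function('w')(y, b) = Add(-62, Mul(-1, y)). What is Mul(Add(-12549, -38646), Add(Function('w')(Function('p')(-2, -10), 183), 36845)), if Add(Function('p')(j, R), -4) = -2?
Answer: -1883003295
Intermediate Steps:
Function('p')(j, R) = 2 (Function('p')(j, R) = Add(4, -2) = 2)
Mul(Add(-12549, -38646), Add(Function('w')(Function('p')(-2, -10), 183), 36845)) = Mul(Add(-12549, -38646), Add(Add(-62, Mul(-1, 2)), 36845)) = Mul(-51195, Add(Add(-62, -2), 36845)) = Mul(-51195, Add(-64, 36845)) = Mul(-51195, 36781) = -1883003295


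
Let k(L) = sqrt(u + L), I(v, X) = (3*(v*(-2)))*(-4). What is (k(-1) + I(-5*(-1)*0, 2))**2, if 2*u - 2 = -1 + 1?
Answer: 0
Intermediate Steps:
u = 1 (u = 1 + (-1 + 1)/2 = 1 + (1/2)*0 = 1 + 0 = 1)
I(v, X) = 24*v (I(v, X) = (3*(-2*v))*(-4) = -6*v*(-4) = 24*v)
k(L) = sqrt(1 + L)
(k(-1) + I(-5*(-1)*0, 2))**2 = (sqrt(1 - 1) + 24*(-5*(-1)*0))**2 = (sqrt(0) + 24*(5*0))**2 = (0 + 24*0)**2 = (0 + 0)**2 = 0**2 = 0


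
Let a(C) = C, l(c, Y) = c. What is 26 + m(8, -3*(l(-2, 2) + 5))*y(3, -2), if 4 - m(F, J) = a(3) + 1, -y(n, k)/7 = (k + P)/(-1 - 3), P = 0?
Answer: 26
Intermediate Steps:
y(n, k) = 7*k/4 (y(n, k) = -7*(k + 0)/(-1 - 3) = -7*k/(-4) = -7*k*(-1)/4 = -(-7)*k/4 = 7*k/4)
m(F, J) = 0 (m(F, J) = 4 - (3 + 1) = 4 - 1*4 = 4 - 4 = 0)
26 + m(8, -3*(l(-2, 2) + 5))*y(3, -2) = 26 + 0*((7/4)*(-2)) = 26 + 0*(-7/2) = 26 + 0 = 26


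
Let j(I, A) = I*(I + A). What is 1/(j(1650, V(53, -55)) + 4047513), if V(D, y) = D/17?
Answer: 17/115177671 ≈ 1.4760e-7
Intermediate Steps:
V(D, y) = D/17 (V(D, y) = D*(1/17) = D/17)
j(I, A) = I*(A + I)
1/(j(1650, V(53, -55)) + 4047513) = 1/(1650*((1/17)*53 + 1650) + 4047513) = 1/(1650*(53/17 + 1650) + 4047513) = 1/(1650*(28103/17) + 4047513) = 1/(46369950/17 + 4047513) = 1/(115177671/17) = 17/115177671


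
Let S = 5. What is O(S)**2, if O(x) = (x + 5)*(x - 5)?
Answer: 0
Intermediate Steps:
O(x) = (-5 + x)*(5 + x) (O(x) = (5 + x)*(-5 + x) = (-5 + x)*(5 + x))
O(S)**2 = (-25 + 5**2)**2 = (-25 + 25)**2 = 0**2 = 0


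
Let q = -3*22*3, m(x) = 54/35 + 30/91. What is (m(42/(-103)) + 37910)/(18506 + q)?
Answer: 8624951/4165070 ≈ 2.0708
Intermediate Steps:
m(x) = 852/455 (m(x) = 54*(1/35) + 30*(1/91) = 54/35 + 30/91 = 852/455)
q = -198 (q = -66*3 = -198)
(m(42/(-103)) + 37910)/(18506 + q) = (852/455 + 37910)/(18506 - 198) = (17249902/455)/18308 = (17249902/455)*(1/18308) = 8624951/4165070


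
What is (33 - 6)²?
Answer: 729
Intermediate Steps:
(33 - 6)² = 27² = 729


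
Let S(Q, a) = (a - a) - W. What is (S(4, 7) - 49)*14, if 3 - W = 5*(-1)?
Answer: -798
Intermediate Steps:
W = 8 (W = 3 - 5*(-1) = 3 - 1*(-5) = 3 + 5 = 8)
S(Q, a) = -8 (S(Q, a) = (a - a) - 1*8 = 0 - 8 = -8)
(S(4, 7) - 49)*14 = (-8 - 49)*14 = -57*14 = -798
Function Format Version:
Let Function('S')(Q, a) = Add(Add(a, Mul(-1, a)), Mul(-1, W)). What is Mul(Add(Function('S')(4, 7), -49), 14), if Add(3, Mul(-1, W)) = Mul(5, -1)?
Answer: -798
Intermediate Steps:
W = 8 (W = Add(3, Mul(-1, Mul(5, -1))) = Add(3, Mul(-1, -5)) = Add(3, 5) = 8)
Function('S')(Q, a) = -8 (Function('S')(Q, a) = Add(Add(a, Mul(-1, a)), Mul(-1, 8)) = Add(0, -8) = -8)
Mul(Add(Function('S')(4, 7), -49), 14) = Mul(Add(-8, -49), 14) = Mul(-57, 14) = -798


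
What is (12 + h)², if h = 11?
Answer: 529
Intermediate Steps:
(12 + h)² = (12 + 11)² = 23² = 529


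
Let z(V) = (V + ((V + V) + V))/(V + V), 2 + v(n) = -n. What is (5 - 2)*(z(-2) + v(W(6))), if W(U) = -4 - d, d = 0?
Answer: 12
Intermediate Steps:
W(U) = -4 (W(U) = -4 - 1*0 = -4 + 0 = -4)
v(n) = -2 - n
z(V) = 2 (z(V) = (V + (2*V + V))/((2*V)) = (V + 3*V)*(1/(2*V)) = (4*V)*(1/(2*V)) = 2)
(5 - 2)*(z(-2) + v(W(6))) = (5 - 2)*(2 + (-2 - 1*(-4))) = 3*(2 + (-2 + 4)) = 3*(2 + 2) = 3*4 = 12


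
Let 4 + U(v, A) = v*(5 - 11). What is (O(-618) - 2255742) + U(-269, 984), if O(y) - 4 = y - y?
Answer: -2254128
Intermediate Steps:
U(v, A) = -4 - 6*v (U(v, A) = -4 + v*(5 - 11) = -4 + v*(-6) = -4 - 6*v)
O(y) = 4 (O(y) = 4 + (y - y) = 4 + 0 = 4)
(O(-618) - 2255742) + U(-269, 984) = (4 - 2255742) + (-4 - 6*(-269)) = -2255738 + (-4 + 1614) = -2255738 + 1610 = -2254128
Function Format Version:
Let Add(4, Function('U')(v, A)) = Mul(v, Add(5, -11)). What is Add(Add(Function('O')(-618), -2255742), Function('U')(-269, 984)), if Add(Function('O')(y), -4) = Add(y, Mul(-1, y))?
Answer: -2254128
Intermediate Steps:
Function('U')(v, A) = Add(-4, Mul(-6, v)) (Function('U')(v, A) = Add(-4, Mul(v, Add(5, -11))) = Add(-4, Mul(v, -6)) = Add(-4, Mul(-6, v)))
Function('O')(y) = 4 (Function('O')(y) = Add(4, Add(y, Mul(-1, y))) = Add(4, 0) = 4)
Add(Add(Function('O')(-618), -2255742), Function('U')(-269, 984)) = Add(Add(4, -2255742), Add(-4, Mul(-6, -269))) = Add(-2255738, Add(-4, 1614)) = Add(-2255738, 1610) = -2254128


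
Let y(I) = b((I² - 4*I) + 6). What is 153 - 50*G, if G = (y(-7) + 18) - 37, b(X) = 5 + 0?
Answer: 853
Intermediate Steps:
b(X) = 5
y(I) = 5
G = -14 (G = (5 + 18) - 37 = 23 - 37 = -14)
153 - 50*G = 153 - 50*(-14) = 153 + 700 = 853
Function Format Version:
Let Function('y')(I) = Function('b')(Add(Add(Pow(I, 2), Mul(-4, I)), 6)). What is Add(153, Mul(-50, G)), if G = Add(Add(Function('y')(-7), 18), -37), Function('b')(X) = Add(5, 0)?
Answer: 853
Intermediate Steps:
Function('b')(X) = 5
Function('y')(I) = 5
G = -14 (G = Add(Add(5, 18), -37) = Add(23, -37) = -14)
Add(153, Mul(-50, G)) = Add(153, Mul(-50, -14)) = Add(153, 700) = 853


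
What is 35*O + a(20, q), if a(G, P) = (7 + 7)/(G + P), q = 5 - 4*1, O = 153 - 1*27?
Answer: 13232/3 ≈ 4410.7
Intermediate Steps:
O = 126 (O = 153 - 27 = 126)
q = 1 (q = 5 - 4 = 1)
a(G, P) = 14/(G + P)
35*O + a(20, q) = 35*126 + 14/(20 + 1) = 4410 + 14/21 = 4410 + 14*(1/21) = 4410 + ⅔ = 13232/3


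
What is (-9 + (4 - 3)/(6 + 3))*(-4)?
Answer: 320/9 ≈ 35.556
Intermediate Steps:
(-9 + (4 - 3)/(6 + 3))*(-4) = (-9 + 1/9)*(-4) = -80/9*(-4) = 320/9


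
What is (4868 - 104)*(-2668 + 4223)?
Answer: 7408020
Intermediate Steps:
(4868 - 104)*(-2668 + 4223) = 4764*1555 = 7408020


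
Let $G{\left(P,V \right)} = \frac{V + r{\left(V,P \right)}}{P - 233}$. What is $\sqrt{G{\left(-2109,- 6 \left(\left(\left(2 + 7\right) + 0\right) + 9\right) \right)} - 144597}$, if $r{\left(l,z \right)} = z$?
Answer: $\frac{i \sqrt{793104147294}}{2342} \approx 380.26 i$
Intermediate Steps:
$G{\left(P,V \right)} = \frac{P + V}{-233 + P}$ ($G{\left(P,V \right)} = \frac{V + P}{P - 233} = \frac{P + V}{-233 + P}$)
$\sqrt{G{\left(-2109,- 6 \left(\left(\left(2 + 7\right) + 0\right) + 9\right) \right)} - 144597} = \sqrt{\frac{-2109 - 6 \left(\left(\left(2 + 7\right) + 0\right) + 9\right)}{-233 - 2109} - 144597} = \sqrt{\frac{-2109 - 6 \left(\left(9 + 0\right) + 9\right)}{-2342} - 144597} = \sqrt{- \frac{-2109 - 6 \left(9 + 9\right)}{2342} - 144597} = \sqrt{- \frac{-2109 - 108}{2342} - 144597} = \sqrt{\left(- \frac{1}{2342}\right) \left(-2217\right) - 144597} = \sqrt{\frac{2217}{2342} - 144597} = \sqrt{- \frac{338643957}{2342}} = \frac{i \sqrt{793104147294}}{2342}$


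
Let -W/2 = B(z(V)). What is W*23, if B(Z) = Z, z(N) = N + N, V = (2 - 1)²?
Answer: -92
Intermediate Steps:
V = 1 (V = 1² = 1)
z(N) = 2*N
W = -4 ≈ -4.0000
W*23 = -4*23 = -92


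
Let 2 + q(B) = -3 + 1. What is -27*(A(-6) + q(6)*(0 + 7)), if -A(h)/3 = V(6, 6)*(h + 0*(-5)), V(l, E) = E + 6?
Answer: -5076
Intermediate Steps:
V(l, E) = 6 + E
q(B) = -4 (q(B) = -2 + (-3 + 1) = -2 - 2 = -4)
A(h) = -36*h (A(h) = -3*(6 + 6)*(h + 0*(-5)) = -36*(h + 0) = -36*h)
-27*(A(-6) + q(6)*(0 + 7)) = -27*(-36*(-6) - 4*(0 + 7)) = -27*(216 - 4*7) = -27*(216 - 28) = -27*188 = -5076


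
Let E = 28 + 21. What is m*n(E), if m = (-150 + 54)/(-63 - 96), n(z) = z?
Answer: 1568/53 ≈ 29.585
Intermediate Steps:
E = 49
m = 32/53 (m = -96/(-159) = -96*(-1/159) = 32/53 ≈ 0.60377)
m*n(E) = (32/53)*49 = 1568/53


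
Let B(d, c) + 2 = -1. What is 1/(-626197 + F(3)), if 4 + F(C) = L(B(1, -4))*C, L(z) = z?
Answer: -1/626210 ≈ -1.5969e-6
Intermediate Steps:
B(d, c) = -3 (B(d, c) = -2 - 1 = -3)
F(C) = -4 - 3*C
1/(-626197 + F(3)) = 1/(-626197 + (-4 - 3*3)) = 1/(-626197 + (-4 - 9)) = 1/(-626197 - 13) = 1/(-626210) = -1/626210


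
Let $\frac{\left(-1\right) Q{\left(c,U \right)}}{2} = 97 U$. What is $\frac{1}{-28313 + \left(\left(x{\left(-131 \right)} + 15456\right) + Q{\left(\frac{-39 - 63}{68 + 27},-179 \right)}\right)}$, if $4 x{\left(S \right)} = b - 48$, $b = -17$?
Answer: $\frac{4}{87411} \approx 4.5761 \cdot 10^{-5}$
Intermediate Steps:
$x{\left(S \right)} = - \frac{65}{4}$ ($x{\left(S \right)} = \frac{-17 - 48}{4} = \frac{1}{4} \left(-65\right) = - \frac{65}{4}$)
$Q{\left(c,U \right)} = - 194 U$ ($Q{\left(c,U \right)} = - 2 \cdot 97 U = - 194 U$)
$\frac{1}{-28313 + \left(\left(x{\left(-131 \right)} + 15456\right) + Q{\left(\frac{-39 - 63}{68 + 27},-179 \right)}\right)} = \frac{1}{-28313 + \left(\left(- \frac{65}{4} + 15456\right) - -34726\right)} = \frac{1}{-28313 + \left(\frac{61759}{4} + 34726\right)} = \frac{1}{-28313 + \frac{200663}{4}} = \frac{1}{\frac{87411}{4}} = \frac{4}{87411}$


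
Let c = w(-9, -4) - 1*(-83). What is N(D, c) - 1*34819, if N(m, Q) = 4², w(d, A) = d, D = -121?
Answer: -34803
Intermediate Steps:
c = 74 (c = -9 - 1*(-83) = -9 + 83 = 74)
N(m, Q) = 16
N(D, c) - 1*34819 = 16 - 1*34819 = 16 - 34819 = -34803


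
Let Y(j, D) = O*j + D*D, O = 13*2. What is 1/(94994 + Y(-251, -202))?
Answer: 1/129272 ≈ 7.7356e-6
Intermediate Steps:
O = 26
Y(j, D) = D² + 26*j (Y(j, D) = 26*j + D*D = 26*j + D² = D² + 26*j)
1/(94994 + Y(-251, -202)) = 1/(94994 + ((-202)² + 26*(-251))) = 1/(94994 + (40804 - 6526)) = 1/(94994 + 34278) = 1/129272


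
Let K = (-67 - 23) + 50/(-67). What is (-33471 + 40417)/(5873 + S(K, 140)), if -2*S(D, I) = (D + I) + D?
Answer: 465382/394881 ≈ 1.1785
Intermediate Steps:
K = -6080/67 (K = -90 + 50*(-1/67) = -90 - 50/67 = -6080/67 ≈ -90.746)
S(D, I) = -D - I/2 (S(D, I) = -((D + I) + D)/2 = -(I + 2*D)/2 = -D - I/2)
(-33471 + 40417)/(5873 + S(K, 140)) = (-33471 + 40417)/(5873 + (-1*(-6080/67) - 1/2*140)) = 6946/(5873 + (6080/67 - 70)) = 6946/(5873 + 1390/67) = 6946/(394881/67) = 6946*(67/394881) = 465382/394881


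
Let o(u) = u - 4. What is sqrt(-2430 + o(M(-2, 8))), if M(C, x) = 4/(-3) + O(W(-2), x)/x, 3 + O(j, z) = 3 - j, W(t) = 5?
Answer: I*sqrt(350778)/12 ≈ 49.355*I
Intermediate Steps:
O(j, z) = -j (O(j, z) = -3 + (3 - j) = -j)
M(C, x) = -4/3 - 5/x (M(C, x) = 4/(-3) + (-1*5)/x = 4*(-1/3) - 5/x = -4/3 - 5/x)
o(u) = -4 + u
sqrt(-2430 + o(M(-2, 8))) = sqrt(-2430 + (-4 + (-4/3 - 5/8))) = sqrt(-2430 + (-4 - 47/24)) = sqrt(-2430 - 143/24) = sqrt(-58463/24) = I*sqrt(350778)/12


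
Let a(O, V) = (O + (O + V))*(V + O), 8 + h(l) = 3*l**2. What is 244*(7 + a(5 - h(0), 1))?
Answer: 93940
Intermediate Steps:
h(l) = -8 + 3*l**2
a(O, V) = (O + V)*(V + 2*O) (a(O, V) = (V + 2*O)*(O + V) = (O + V)*(V + 2*O))
244*(7 + a(5 - h(0), 1)) = 244*(7 + (1**2 + 2*(5 - (-8 + 3*0**2))**2 + 3*(5 - (-8 + 3*0**2))*1)) = 244*(7 + (1 + 2*(5 - (-8 + 3*0))**2 + 3*(5 - (-8 + 3*0))*1)) = 244*(7 + (1 + 2*(5 - (-8 + 0))**2 + 3*(5 - (-8 + 0))*1)) = 244*(7 + (1 + 2*(5 - 1*(-8))**2 + 3*(5 - 1*(-8))*1)) = 244*(7 + (1 + 2*(5 + 8)**2 + 3*(5 + 8)*1)) = 244*(7 + (1 + 2*13**2 + 3*13*1)) = 244*(7 + (1 + 2*169 + 39)) = 244*(7 + (1 + 338 + 39)) = 244*(7 + 378) = 244*385 = 93940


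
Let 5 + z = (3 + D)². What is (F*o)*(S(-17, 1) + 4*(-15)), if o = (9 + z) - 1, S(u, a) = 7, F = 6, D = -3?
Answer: -954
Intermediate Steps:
z = -5 (z = -5 + (3 - 3)² = -5 + 0² = -5 + 0 = -5)
o = 3 (o = (9 - 5) - 1 = 4 - 1 = 3)
(F*o)*(S(-17, 1) + 4*(-15)) = (6*3)*(7 + 4*(-15)) = 18*(7 - 60) = 18*(-53) = -954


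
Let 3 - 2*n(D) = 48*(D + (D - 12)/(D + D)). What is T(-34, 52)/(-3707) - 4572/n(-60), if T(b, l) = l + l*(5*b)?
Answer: -14690164/17634199 ≈ -0.83305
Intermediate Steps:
T(b, l) = l + 5*b*l
n(D) = 3/2 - 24*D - 12*(-12 + D)/D (n(D) = 3/2 - 24*(D + (D - 12)/(D + D)) = 3/2 - 24*(D + (-12 + D)/((2*D))) = 3/2 - 24*(D + (-12 + D)*(1/(2*D))) = 3/2 - 24*(D + (-12 + D)/(2*D)) = 3/2 - (48*D + 24*(-12 + D)/D)/2 = 3/2 + (-24*D - 12*(-12 + D)/D) = 3/2 - 24*D - 12*(-12 + D)/D)
T(-34, 52)/(-3707) - 4572/n(-60) = (52*(1 + 5*(-34)))/(-3707) - 4572/(-21/2 - 24*(-60) + 144/(-60)) = (52*(1 - 170))*(-1/3707) - 4572/(-21/2 + 1440 + 144*(-1/60)) = (52*(-169))*(-1/3707) - 4572/(-21/2 + 1440 - 12/5) = -8788*(-1/3707) - 4572/14271/10 = 8788/3707 - 4572*10/14271 = 8788/3707 - 15240/4757 = -14690164/17634199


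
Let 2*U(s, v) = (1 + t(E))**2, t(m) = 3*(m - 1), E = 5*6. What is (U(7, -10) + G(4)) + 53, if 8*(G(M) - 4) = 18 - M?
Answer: 15723/4 ≈ 3930.8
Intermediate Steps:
E = 30
G(M) = 25/4 - M/8 (G(M) = 4 + (18 - M)/8 = 4 + (9/4 - M/8) = 25/4 - M/8)
t(m) = -3 + 3*m (t(m) = 3*(-1 + m) = -3 + 3*m)
U(s, v) = 3872 (U(s, v) = (1 + (-3 + 3*30))**2/2 = (1 + (-3 + 90))**2/2 = (1 + 87)**2/2 = (1/2)*88**2 = (1/2)*7744 = 3872)
(U(7, -10) + G(4)) + 53 = (3872 + (25/4 - 1/8*4)) + 53 = (3872 + (25/4 - 1/2)) + 53 = (3872 + 23/4) + 53 = 15511/4 + 53 = 15723/4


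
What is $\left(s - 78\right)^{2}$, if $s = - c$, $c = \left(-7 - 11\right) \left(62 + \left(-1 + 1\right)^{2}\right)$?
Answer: $1077444$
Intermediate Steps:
$c = -1116$ ($c = - 18 \left(62 + 0^{2}\right) = - 18 \left(62 + 0\right) = \left(-18\right) 62 = -1116$)
$s = 1116$ ($s = \left(-1\right) \left(-1116\right) = 1116$)
$\left(s - 78\right)^{2} = \left(1116 - 78\right)^{2} = 1038^{2} = 1077444$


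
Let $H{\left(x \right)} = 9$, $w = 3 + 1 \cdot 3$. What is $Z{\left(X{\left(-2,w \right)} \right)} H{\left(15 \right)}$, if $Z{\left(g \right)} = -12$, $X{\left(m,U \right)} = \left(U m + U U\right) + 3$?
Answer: $-108$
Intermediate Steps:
$w = 6$ ($w = 3 + 3 = 6$)
$X{\left(m,U \right)} = 3 + U^{2} + U m$ ($X{\left(m,U \right)} = \left(U m + U^{2}\right) + 3 = \left(U^{2} + U m\right) + 3 = 3 + U^{2} + U m$)
$Z{\left(X{\left(-2,w \right)} \right)} H{\left(15 \right)} = \left(-12\right) 9 = -108$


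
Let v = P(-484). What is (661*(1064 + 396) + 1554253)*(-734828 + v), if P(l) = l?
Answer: -1852481080656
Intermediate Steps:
v = -484
(661*(1064 + 396) + 1554253)*(-734828 + v) = (661*(1064 + 396) + 1554253)*(-734828 - 484) = (661*1460 + 1554253)*(-735312) = (965060 + 1554253)*(-735312) = 2519313*(-735312) = -1852481080656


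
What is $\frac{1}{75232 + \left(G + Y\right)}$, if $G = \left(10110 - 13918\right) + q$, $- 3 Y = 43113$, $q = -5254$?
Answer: $\frac{1}{51799} \approx 1.9305 \cdot 10^{-5}$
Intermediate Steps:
$Y = -14371$ ($Y = \left(- \frac{1}{3}\right) 43113 = -14371$)
$G = -9062$ ($G = \left(10110 - 13918\right) - 5254 = -3808 - 5254 = -9062$)
$\frac{1}{75232 + \left(G + Y\right)} = \frac{1}{75232 - 23433} = \frac{1}{51799}$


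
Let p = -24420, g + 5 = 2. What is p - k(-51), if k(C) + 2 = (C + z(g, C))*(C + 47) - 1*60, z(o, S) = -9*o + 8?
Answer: -24422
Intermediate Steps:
g = -3 (g = -5 + 2 = -3)
z(o, S) = 8 - 9*o
k(C) = -62 + (35 + C)*(47 + C) (k(C) = -2 + ((C + (8 - 9*(-3)))*(C + 47) - 1*60) = -2 + ((C + (8 + 27))*(47 + C) - 60) = -2 + ((C + 35)*(47 + C) - 60) = -2 + ((35 + C)*(47 + C) - 60) = -2 + (-60 + (35 + C)*(47 + C)) = -62 + (35 + C)*(47 + C))
p - k(-51) = -24420 - (1583 + (-51)² + 82*(-51)) = -24420 - (1583 + 2601 - 4182) = -24420 - 1*2 = -24420 - 2 = -24422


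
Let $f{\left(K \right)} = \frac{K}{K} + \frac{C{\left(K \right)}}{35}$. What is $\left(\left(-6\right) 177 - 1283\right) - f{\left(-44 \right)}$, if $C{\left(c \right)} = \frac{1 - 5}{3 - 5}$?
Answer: $- \frac{82112}{35} \approx -2346.1$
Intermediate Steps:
$C{\left(c \right)} = 2$ ($C{\left(c \right)} = - \frac{4}{-2} = \left(-4\right) \left(- \frac{1}{2}\right) = 2$)
$f{\left(K \right)} = \frac{37}{35}$ ($f{\left(K \right)} = \frac{K}{K} + \frac{2}{35} = 1 + 2 \cdot \frac{1}{35} = 1 + \frac{2}{35} = \frac{37}{35}$)
$\left(\left(-6\right) 177 - 1283\right) - f{\left(-44 \right)} = \left(\left(-6\right) 177 - 1283\right) - \frac{37}{35} = \left(-1062 - 1283\right) - \frac{37}{35} = -2345 - \frac{37}{35} = - \frac{82112}{35}$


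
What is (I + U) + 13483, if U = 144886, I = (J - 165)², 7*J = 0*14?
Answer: 185594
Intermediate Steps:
J = 0 (J = (0*14)/7 = (⅐)*0 = 0)
I = 27225 (I = (0 - 165)² = (-165)² = 27225)
(I + U) + 13483 = (27225 + 144886) + 13483 = 172111 + 13483 = 185594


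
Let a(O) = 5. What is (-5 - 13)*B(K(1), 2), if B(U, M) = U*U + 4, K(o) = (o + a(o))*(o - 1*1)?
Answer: -72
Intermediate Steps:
K(o) = (-1 + o)*(5 + o) (K(o) = (o + 5)*(o - 1*1) = (5 + o)*(o - 1) = (5 + o)*(-1 + o) = (-1 + o)*(5 + o))
B(U, M) = 4 + U² (B(U, M) = U² + 4 = 4 + U²)
(-5 - 13)*B(K(1), 2) = (-5 - 13)*(4 + (-5 + 1² + 4*1)²) = -18*(4 + (-5 + 1 + 4)²) = -18*(4 + 0²) = -18*(4 + 0) = -18*4 = -72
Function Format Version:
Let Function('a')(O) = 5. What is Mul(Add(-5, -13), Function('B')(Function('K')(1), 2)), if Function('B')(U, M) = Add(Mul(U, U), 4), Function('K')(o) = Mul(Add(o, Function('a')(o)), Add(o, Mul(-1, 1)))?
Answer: -72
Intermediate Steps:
Function('K')(o) = Mul(Add(-1, o), Add(5, o)) (Function('K')(o) = Mul(Add(o, 5), Add(o, Mul(-1, 1))) = Mul(Add(5, o), Add(o, -1)) = Mul(Add(5, o), Add(-1, o)) = Mul(Add(-1, o), Add(5, o)))
Function('B')(U, M) = Add(4, Pow(U, 2)) (Function('B')(U, M) = Add(Pow(U, 2), 4) = Add(4, Pow(U, 2)))
Mul(Add(-5, -13), Function('B')(Function('K')(1), 2)) = Mul(Add(-5, -13), Add(4, Pow(Add(-5, Pow(1, 2), Mul(4, 1)), 2))) = Mul(-18, Add(4, Pow(Add(-5, 1, 4), 2))) = Mul(-18, Add(4, Pow(0, 2))) = Mul(-18, Add(4, 0)) = Mul(-18, 4) = -72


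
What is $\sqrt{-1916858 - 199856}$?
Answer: $i \sqrt{2116714} \approx 1454.9 i$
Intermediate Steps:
$\sqrt{-1916858 - 199856} = \sqrt{-2116714} = i \sqrt{2116714}$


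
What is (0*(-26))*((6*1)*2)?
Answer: 0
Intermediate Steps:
(0*(-26))*((6*1)*2) = 0*(6*2) = 0*12 = 0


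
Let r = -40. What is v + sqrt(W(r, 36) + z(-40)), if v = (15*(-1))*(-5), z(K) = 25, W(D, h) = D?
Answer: 75 + I*sqrt(15) ≈ 75.0 + 3.873*I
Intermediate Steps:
v = 75 (v = -15*(-5) = 75)
v + sqrt(W(r, 36) + z(-40)) = 75 + sqrt(-40 + 25) = 75 + sqrt(-15) = 75 + I*sqrt(15)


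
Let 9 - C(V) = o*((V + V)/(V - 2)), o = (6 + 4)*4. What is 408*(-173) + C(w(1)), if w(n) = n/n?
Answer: -70495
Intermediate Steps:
w(n) = 1
o = 40 (o = 10*4 = 40)
C(V) = 9 - 80*V/(-2 + V) (C(V) = 9 - 40*(V + V)/(V - 2) = 9 - 40*(2*V)/(-2 + V) = 9 - 40*2*V/(-2 + V) = 9 - 80*V/(-2 + V))
408*(-173) + C(w(1)) = 408*(-173) + (-18 - 71*1)/(-2 + 1) = -70584 + (-18 - 71)/(-1) = -70584 - 1*(-89) = -70584 + 89 = -70495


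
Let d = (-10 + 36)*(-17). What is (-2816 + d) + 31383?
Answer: 28125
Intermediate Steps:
d = -442 (d = 26*(-17) = -442)
(-2816 + d) + 31383 = (-2816 - 442) + 31383 = -3258 + 31383 = 28125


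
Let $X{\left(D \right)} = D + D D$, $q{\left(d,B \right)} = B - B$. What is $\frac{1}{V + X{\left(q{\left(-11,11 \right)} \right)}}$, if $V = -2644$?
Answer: $- \frac{1}{2644} \approx -0.00037821$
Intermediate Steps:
$q{\left(d,B \right)} = 0$
$X{\left(D \right)} = D + D^{2}$
$\frac{1}{V + X{\left(q{\left(-11,11 \right)} \right)}} = \frac{1}{-2644 + 0 \left(1 + 0\right)} = \frac{1}{-2644 + 0 \cdot 1} = \frac{1}{-2644 + 0} = \frac{1}{-2644} = - \frac{1}{2644}$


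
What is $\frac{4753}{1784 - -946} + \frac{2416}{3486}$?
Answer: $\frac{551539}{226590} \approx 2.4341$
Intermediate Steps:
$\frac{4753}{1784 - -946} + \frac{2416}{3486} = \frac{4753}{1784 + 946} + 2416 \cdot \frac{1}{3486} = \frac{4753}{2730} + \frac{1208}{1743} = 4753 \cdot \frac{1}{2730} + \frac{1208}{1743} = \frac{679}{390} + \frac{1208}{1743} = \frac{551539}{226590}$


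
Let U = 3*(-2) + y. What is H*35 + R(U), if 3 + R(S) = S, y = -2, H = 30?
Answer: 1039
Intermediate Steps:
U = -8 (U = 3*(-2) - 2 = -6 - 2 = -8)
R(S) = -3 + S
H*35 + R(U) = 30*35 + (-3 - 8) = 1050 - 11 = 1039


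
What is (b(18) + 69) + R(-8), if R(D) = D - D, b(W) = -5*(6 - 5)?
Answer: 64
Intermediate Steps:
b(W) = -5 (b(W) = -5*1 = -5)
R(D) = 0
(b(18) + 69) + R(-8) = (-5 + 69) + 0 = 64 + 0 = 64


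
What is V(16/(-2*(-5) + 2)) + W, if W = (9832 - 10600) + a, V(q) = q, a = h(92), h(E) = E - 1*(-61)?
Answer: -1841/3 ≈ -613.67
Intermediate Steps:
h(E) = 61 + E (h(E) = E + 61 = 61 + E)
a = 153 (a = 61 + 92 = 153)
W = -615 (W = (9832 - 10600) + 153 = -768 + 153 = -615)
V(16/(-2*(-5) + 2)) + W = 16/(-2*(-5) + 2) - 615 = 16/(10 + 2) - 615 = 16/12 - 615 = 16*(1/12) - 615 = 4/3 - 615 = -1841/3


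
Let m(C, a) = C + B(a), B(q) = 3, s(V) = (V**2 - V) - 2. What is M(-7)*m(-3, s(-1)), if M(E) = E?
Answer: 0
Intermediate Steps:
s(V) = -2 + V**2 - V
m(C, a) = 3 + C (m(C, a) = C + 3 = 3 + C)
M(-7)*m(-3, s(-1)) = -7*(3 - 3) = -7*0 = 0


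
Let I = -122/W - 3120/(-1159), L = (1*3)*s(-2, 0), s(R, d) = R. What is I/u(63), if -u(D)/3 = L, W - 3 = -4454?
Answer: 7014259/46428381 ≈ 0.15108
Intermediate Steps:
W = -4451 (W = 3 - 4454 = -4451)
L = -6 (L = (1*3)*(-2) = 3*(-2) = -6)
u(D) = 18 (u(D) = -3*(-6) = 18)
I = 14028518/5158709 (I = -122/(-4451) - 3120/(-1159) = -122*(-1/4451) - 3120*(-1/1159) = 122/4451 + 3120/1159 = 14028518/5158709 ≈ 2.7194)
I/u(63) = (14028518/5158709)/18 = (14028518/5158709)*(1/18) = 7014259/46428381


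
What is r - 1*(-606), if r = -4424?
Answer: -3818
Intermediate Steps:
r - 1*(-606) = -4424 - 1*(-606) = -4424 + 606 = -3818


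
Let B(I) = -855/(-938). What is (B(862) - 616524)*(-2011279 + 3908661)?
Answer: -548626731207987/469 ≈ -1.1698e+12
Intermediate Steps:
B(I) = 855/938 (B(I) = -855*(-1/938) = 855/938)
(B(862) - 616524)*(-2011279 + 3908661) = (855/938 - 616524)*(-2011279 + 3908661) = -578298657/938*1897382 = -548626731207987/469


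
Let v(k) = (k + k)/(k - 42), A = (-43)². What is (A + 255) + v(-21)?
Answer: 6314/3 ≈ 2104.7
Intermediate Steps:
A = 1849
v(k) = 2*k/(-42 + k) (v(k) = (2*k)/(-42 + k) = 2*k/(-42 + k))
(A + 255) + v(-21) = (1849 + 255) + 2*(-21)/(-42 - 21) = 2104 + 2*(-21)/(-63) = 2104 + 2*(-21)*(-1/63) = 2104 + ⅔ = 6314/3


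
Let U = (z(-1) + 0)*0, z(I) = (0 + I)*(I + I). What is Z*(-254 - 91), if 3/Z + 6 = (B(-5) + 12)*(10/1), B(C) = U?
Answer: -345/38 ≈ -9.0789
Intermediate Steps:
z(I) = 2*I**2 (z(I) = I*(2*I) = 2*I**2)
U = 0 (U = (2*(-1)**2 + 0)*0 = (2*1 + 0)*0 = (2 + 0)*0 = 2*0 = 0)
B(C) = 0
Z = 1/38 (Z = 3/(-6 + (0 + 12)*(10/1)) = 3/(-6 + 12*(10*1)) = 3/(-6 + 12*10) = 3/(-6 + 120) = 3/114 = 3*(1/114) = 1/38 ≈ 0.026316)
Z*(-254 - 91) = (-254 - 91)/38 = (1/38)*(-345) = -345/38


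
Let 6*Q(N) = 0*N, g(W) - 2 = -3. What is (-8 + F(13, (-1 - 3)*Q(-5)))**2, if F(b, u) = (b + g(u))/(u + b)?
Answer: 8464/169 ≈ 50.083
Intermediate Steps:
g(W) = -1 (g(W) = 2 - 3 = -1)
Q(N) = 0 (Q(N) = (0*N)/6 = (1/6)*0 = 0)
F(b, u) = (-1 + b)/(b + u) (F(b, u) = (b - 1)/(u + b) = (-1 + b)/(b + u))
(-8 + F(13, (-1 - 3)*Q(-5)))**2 = (-8 + (-1 + 13)/(13 + (-1 - 3)*0))**2 = (-8 + 12/(13 - 4*0))**2 = (-8 + 12/(13 + 0))**2 = (-8 + 12/13)**2 = (-92/13)**2 = 8464/169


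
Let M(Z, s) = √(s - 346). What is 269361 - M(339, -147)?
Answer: 269361 - I*√493 ≈ 2.6936e+5 - 22.204*I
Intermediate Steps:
M(Z, s) = √(-346 + s)
269361 - M(339, -147) = 269361 - √(-346 - 147) = 269361 - √(-493) = 269361 - I*√493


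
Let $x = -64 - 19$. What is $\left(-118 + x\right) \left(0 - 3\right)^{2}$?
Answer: $-1809$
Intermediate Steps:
$x = -83$ ($x = -64 - 19 = -83$)
$\left(-118 + x\right) \left(0 - 3\right)^{2} = \left(-118 - 83\right) \left(0 - 3\right)^{2} = - 201 \left(-3\right)^{2} = \left(-201\right) 9 = -1809$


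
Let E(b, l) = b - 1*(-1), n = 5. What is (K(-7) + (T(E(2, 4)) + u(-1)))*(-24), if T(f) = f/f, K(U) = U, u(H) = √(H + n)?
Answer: 96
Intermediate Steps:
E(b, l) = 1 + b (E(b, l) = b + 1 = 1 + b)
u(H) = √(5 + H) (u(H) = √(H + 5) = √(5 + H))
T(f) = 1
(K(-7) + (T(E(2, 4)) + u(-1)))*(-24) = (-7 + (1 + √(5 - 1)))*(-24) = (-7 + (1 + √4))*(-24) = (-7 + (1 + 2))*(-24) = (-7 + 3)*(-24) = -4*(-24) = 96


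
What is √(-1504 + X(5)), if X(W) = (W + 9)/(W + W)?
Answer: I*√37565/5 ≈ 38.763*I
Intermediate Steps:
X(W) = (9 + W)/(2*W) (X(W) = (9 + W)/((2*W)) = (9 + W)*(1/(2*W)) = (9 + W)/(2*W))
√(-1504 + X(5)) = √(-1504 + (½)*(9 + 5)/5) = √(-1504 + (½)*(⅕)*14) = √(-1504 + 7/5) = √(-7513/5) = I*√37565/5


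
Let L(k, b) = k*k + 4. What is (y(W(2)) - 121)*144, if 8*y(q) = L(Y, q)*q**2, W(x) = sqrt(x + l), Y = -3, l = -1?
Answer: -17190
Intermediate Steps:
L(k, b) = 4 + k**2 (L(k, b) = k**2 + 4 = 4 + k**2)
W(x) = sqrt(-1 + x) (W(x) = sqrt(x - 1) = sqrt(-1 + x))
y(q) = 13*q**2/8 (y(q) = ((4 + (-3)**2)*q**2)/8 = ((4 + 9)*q**2)/8 = (13*q**2)/8 = 13*q**2/8)
(y(W(2)) - 121)*144 = (13*(sqrt(-1 + 2))**2/8 - 121)*144 = (13*(sqrt(1))**2/8 - 121)*144 = ((13/8)*1**2 - 121)*144 = ((13/8)*1 - 121)*144 = (13/8 - 121)*144 = -955/8*144 = -17190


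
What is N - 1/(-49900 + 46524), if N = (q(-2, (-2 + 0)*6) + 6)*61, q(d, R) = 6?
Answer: 2471233/3376 ≈ 732.00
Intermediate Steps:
N = 732 (N = (6 + 6)*61 = 12*61 = 732)
N - 1/(-49900 + 46524) = 732 - 1/(-49900 + 46524) = 732 - 1/(-3376) = 732 - 1*(-1/3376) = 732 + 1/3376 = 2471233/3376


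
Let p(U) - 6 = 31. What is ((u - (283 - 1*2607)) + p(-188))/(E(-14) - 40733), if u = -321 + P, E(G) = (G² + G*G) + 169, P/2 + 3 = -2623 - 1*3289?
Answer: 445/1826 ≈ 0.24370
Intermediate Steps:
P = -11830 (P = -6 + 2*(-2623 - 1*3289) = -6 + 2*(-2623 - 3289) = -6 + 2*(-5912) = -6 - 11824 = -11830)
E(G) = 169 + 2*G² (E(G) = (G² + G²) + 169 = 2*G² + 169 = 169 + 2*G²)
p(U) = 37 (p(U) = 6 + 31 = 37)
u = -12151 (u = -321 - 11830 = -12151)
((u - (283 - 1*2607)) + p(-188))/(E(-14) - 40733) = ((-12151 - (283 - 1*2607)) + 37)/((169 + 2*(-14)²) - 40733) = ((-12151 - (283 - 2607)) + 37)/((169 + 2*196) - 40733) = ((-12151 - 1*(-2324)) + 37)/((169 + 392) - 40733) = ((-12151 + 2324) + 37)/(561 - 40733) = (-9827 + 37)/(-40172) = -9790*(-1/40172) = 445/1826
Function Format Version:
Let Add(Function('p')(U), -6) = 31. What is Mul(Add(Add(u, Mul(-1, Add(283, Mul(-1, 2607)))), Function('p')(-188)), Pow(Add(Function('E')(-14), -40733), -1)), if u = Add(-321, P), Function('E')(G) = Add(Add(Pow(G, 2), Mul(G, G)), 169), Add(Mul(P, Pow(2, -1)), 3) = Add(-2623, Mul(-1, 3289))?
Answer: Rational(445, 1826) ≈ 0.24370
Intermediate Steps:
P = -11830 (P = Add(-6, Mul(2, Add(-2623, Mul(-1, 3289)))) = Add(-6, Mul(2, Add(-2623, -3289))) = Add(-6, Mul(2, -5912)) = Add(-6, -11824) = -11830)
Function('E')(G) = Add(169, Mul(2, Pow(G, 2))) (Function('E')(G) = Add(Add(Pow(G, 2), Pow(G, 2)), 169) = Add(Mul(2, Pow(G, 2)), 169) = Add(169, Mul(2, Pow(G, 2))))
Function('p')(U) = 37 (Function('p')(U) = Add(6, 31) = 37)
u = -12151 (u = Add(-321, -11830) = -12151)
Mul(Add(Add(u, Mul(-1, Add(283, Mul(-1, 2607)))), Function('p')(-188)), Pow(Add(Function('E')(-14), -40733), -1)) = Mul(Add(Add(-12151, Mul(-1, Add(283, Mul(-1, 2607)))), 37), Pow(Add(Add(169, Mul(2, Pow(-14, 2))), -40733), -1)) = Mul(Add(Add(-12151, Mul(-1, Add(283, -2607))), 37), Pow(Add(Add(169, Mul(2, 196)), -40733), -1)) = Mul(Add(Add(-12151, Mul(-1, -2324)), 37), Pow(Add(Add(169, 392), -40733), -1)) = Mul(Add(Add(-12151, 2324), 37), Pow(Add(561, -40733), -1)) = Mul(Add(-9827, 37), Pow(-40172, -1)) = Mul(-9790, Rational(-1, 40172)) = Rational(445, 1826)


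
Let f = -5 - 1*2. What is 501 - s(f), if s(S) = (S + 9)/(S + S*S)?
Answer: 10520/21 ≈ 500.95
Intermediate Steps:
f = -7 (f = -5 - 2 = -7)
s(S) = (9 + S)/(S + S²)
501 - s(f) = 501 - (9 - 7)/((-7)*(1 - 7)) = 501 - (-1)*2/(7*(-6)) = 501 - (-1)*(-1)*2/(7*6) = 501 - 1*1/21 = 501 - 1/21 = 10520/21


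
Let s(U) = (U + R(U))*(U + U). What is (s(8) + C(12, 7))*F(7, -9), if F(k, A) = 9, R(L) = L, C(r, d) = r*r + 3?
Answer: 3627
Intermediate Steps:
C(r, d) = 3 + r² (C(r, d) = r² + 3 = 3 + r²)
s(U) = 4*U² (s(U) = (U + U)*(U + U) = (2*U)*(2*U) = 4*U²)
(s(8) + C(12, 7))*F(7, -9) = (4*8² + (3 + 12²))*9 = (4*64 + (3 + 144))*9 = (256 + 147)*9 = 403*9 = 3627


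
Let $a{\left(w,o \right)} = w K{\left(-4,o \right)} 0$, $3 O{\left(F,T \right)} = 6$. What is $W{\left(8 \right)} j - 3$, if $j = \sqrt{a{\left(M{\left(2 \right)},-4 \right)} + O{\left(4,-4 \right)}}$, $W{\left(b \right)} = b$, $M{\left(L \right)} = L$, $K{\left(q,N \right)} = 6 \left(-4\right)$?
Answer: $-3 + 8 \sqrt{2} \approx 8.3137$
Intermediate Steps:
$K{\left(q,N \right)} = -24$
$O{\left(F,T \right)} = 2$ ($O{\left(F,T \right)} = \frac{1}{3} \cdot 6 = 2$)
$a{\left(w,o \right)} = 0$ ($a{\left(w,o \right)} = w \left(-24\right) 0 = - 24 w 0 = 0$)
$j = \sqrt{2}$ ($j = \sqrt{0 + 2} = \sqrt{2} \approx 1.4142$)
$W{\left(8 \right)} j - 3 = 8 \sqrt{2} - 3 = -3 + 8 \sqrt{2}$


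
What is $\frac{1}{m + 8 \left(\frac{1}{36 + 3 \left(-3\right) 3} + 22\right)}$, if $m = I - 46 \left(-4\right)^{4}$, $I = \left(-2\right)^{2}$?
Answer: $- \frac{9}{104356} \approx -8.6243 \cdot 10^{-5}$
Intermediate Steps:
$I = 4$
$m = -11772$ ($m = 4 - 46 \left(-4\right)^{4} = 4 - 11776 = -11772$)
$\frac{1}{m + 8 \left(\frac{1}{36 + 3 \left(-3\right) 3} + 22\right)} = \frac{1}{-11772 + 8 \left(\frac{1}{36 + 3 \left(-3\right) 3} + 22\right)} = \frac{1}{-11772 + 8 \left(\frac{1}{36 - 27} + 22\right)} = \frac{1}{-11772 + 8 \left(\frac{1}{9} + 22\right)} = \frac{1}{-11772 + 8 \cdot \frac{199}{9}} = \frac{1}{-11772 + \frac{1592}{9}} = \frac{1}{- \frac{104356}{9}} = - \frac{9}{104356}$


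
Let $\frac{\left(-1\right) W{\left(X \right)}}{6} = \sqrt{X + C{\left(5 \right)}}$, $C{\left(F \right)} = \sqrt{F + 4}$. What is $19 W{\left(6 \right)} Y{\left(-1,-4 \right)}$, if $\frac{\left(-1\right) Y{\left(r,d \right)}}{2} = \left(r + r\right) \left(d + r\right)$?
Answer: $6840$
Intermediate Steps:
$C{\left(F \right)} = \sqrt{4 + F}$
$Y{\left(r,d \right)} = - 4 r \left(d + r\right)$ ($Y{\left(r,d \right)} = - 2 \left(r + r\right) \left(d + r\right) = - 2 \cdot 2 r \left(d + r\right) = - 4 r \left(d + r\right)$)
$W{\left(X \right)} = - 6 \sqrt{3 + X}$ ($W{\left(X \right)} = - 6 \sqrt{X + \sqrt{4 + 5}} = - 6 \sqrt{X + \sqrt{9}} = - 6 \sqrt{X + 3} = - 6 \sqrt{3 + X}$)
$19 W{\left(6 \right)} Y{\left(-1,-4 \right)} = 19 \left(- 6 \sqrt{3 + 6}\right) \left(\left(-4\right) \left(-1\right) \left(-4 - 1\right)\right) = 19 \left(- 6 \sqrt{9}\right) \left(\left(-4\right) \left(-1\right) \left(-5\right)\right) = 19 \left(\left(-6\right) 3\right) \left(-20\right) = 19 \left(-18\right) \left(-20\right) = \left(-342\right) \left(-20\right) = 6840$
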